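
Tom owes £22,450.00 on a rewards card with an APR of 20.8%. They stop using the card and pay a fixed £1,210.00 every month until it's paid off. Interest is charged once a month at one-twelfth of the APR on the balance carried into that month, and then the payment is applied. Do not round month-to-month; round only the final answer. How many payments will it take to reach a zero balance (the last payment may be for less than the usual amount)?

23 payments

Monthly rate r = 20.8%/12 = 1.73333% = 0.0173333.
Recurrence: B ← B·(1+r) − £1,210.00.
Month 1: interest £389.13; balance after payment £21,629.13.
Month 2: interest £374.90; balance after payment £20,794.04.
Closed form: n = −ln(1 − rB₀/P)/ln(1+r) = −ln(0.6784)/ln(1.01733) ≈ 22.579, so the balance reaches zero during payment 23.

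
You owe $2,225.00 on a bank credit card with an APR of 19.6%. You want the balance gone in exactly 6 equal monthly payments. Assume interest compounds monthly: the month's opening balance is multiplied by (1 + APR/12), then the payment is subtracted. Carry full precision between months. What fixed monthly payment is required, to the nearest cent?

$392.32

Monthly rate r = 19.6%/12 = 1.63333% = 0.0163333.
Level-payment amortization: P = B₀·r / (1 − (1+r)^(−n)) = 2225.00·0.0163333 / (1 − 1.01633^(−6)).
Denominator 1 − (1+r)^(−6) = 0.0926329963.
P = 36.3417 / 0.0926329963 ≈ 392.32.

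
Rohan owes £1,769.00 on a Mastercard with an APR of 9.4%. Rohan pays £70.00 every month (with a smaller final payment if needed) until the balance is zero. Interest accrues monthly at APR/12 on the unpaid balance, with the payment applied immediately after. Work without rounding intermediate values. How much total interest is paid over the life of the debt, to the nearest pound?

£210

Monthly rate r = 9.4%/12 = 0.783333% = 0.00783333.
Payoff takes n = ⌈−ln(1 − rB₀/P)/ln(1+r)⌉ = ⌈28.271⌉ = 29 payments; the last is £19.05.
Total paid = 28·£70.00 + £19.05 = £1,979.05.
Total interest = total paid − principal = £1,979.05 − £1,769.00 = £210.05.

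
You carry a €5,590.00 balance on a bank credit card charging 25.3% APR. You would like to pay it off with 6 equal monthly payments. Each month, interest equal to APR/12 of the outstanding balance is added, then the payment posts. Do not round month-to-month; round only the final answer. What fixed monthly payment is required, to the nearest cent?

Monthly rate r = 25.3%/12 = 2.10833% = 0.0210833.
Level-payment amortization: P = B₀·r / (1 − (1+r)^(−n)) = 5590.00·0.0210833 / (1 − 1.02108^(−6)).
Denominator 1 − (1+r)^(−6) = 0.117666283.
P = 117.856 / 0.117666283 ≈ 1001.61.

€1,001.61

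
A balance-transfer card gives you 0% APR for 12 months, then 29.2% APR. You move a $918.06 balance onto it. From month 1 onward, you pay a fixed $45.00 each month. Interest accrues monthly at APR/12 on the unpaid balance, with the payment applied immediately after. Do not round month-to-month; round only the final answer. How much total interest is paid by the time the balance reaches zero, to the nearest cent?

$50.14

Promo months 1–12 at r₀ = 0%/12 = 0; months 13+ at r₁ = 29.2%/12 = 0.0243333.
After month 12 (no interest yet): B = $918.06 − 12·$45.00 = $378.06.
Then at r₁ with $45.00/mo: n₂ = −ln(1 − r₁·B/P)/ln(1+r₁) ≈ 9.51 → 10 more payments.
Total paid = 21·$45.00 + $23.20 = $968.20; interest = $968.20 − $918.06 = $50.14.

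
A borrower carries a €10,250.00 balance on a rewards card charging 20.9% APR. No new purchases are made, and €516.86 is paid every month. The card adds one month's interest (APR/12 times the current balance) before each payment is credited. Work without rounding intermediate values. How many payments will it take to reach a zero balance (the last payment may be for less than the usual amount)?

Monthly rate r = 20.9%/12 = 1.74167% = 0.0174167.
Recurrence: B ← B·(1+r) − €516.86.
Month 1: interest €178.52; balance after payment €9,911.66.
Month 2: interest €172.63; balance after payment €9,567.43.
Closed form: n = −ln(1 − rB₀/P)/ln(1+r) = −ln(0.65461)/ln(1.01742) ≈ 24.540, so the balance reaches zero during payment 25.

25 payments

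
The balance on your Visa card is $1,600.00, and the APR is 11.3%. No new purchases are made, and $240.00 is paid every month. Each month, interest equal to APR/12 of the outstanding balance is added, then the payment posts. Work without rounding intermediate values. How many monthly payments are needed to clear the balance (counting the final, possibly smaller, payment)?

Monthly rate r = 11.3%/12 = 0.941667% = 0.00941667.
Recurrence: B ← B·(1+r) − $240.00.
Month 1: interest $15.07; balance after payment $1,375.07.
Month 2: interest $12.95; balance after payment $1,148.02.
Closed form: n = −ln(1 − rB₀/P)/ln(1+r) = −ln(0.93722)/ln(1.00942) ≈ 6.917, so the balance reaches zero during payment 7.

7 payments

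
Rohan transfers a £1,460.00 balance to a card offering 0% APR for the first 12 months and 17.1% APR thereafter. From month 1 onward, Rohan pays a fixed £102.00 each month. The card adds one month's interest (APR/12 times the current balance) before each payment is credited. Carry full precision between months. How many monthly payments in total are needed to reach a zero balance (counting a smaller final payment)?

Promo months 1–12 at r₀ = 0%/12 = 0; months 13+ at r₁ = 17.1%/12 = 0.01425.
After month 12 (no interest yet): B = £1,460.00 − 12·£102.00 = £236.00.
Then at r₁ with £102.00/mo: n₂ = −ln(1 − r₁·B/P)/ln(1+r₁) ≈ 2.37 → 3 more payments.

15 months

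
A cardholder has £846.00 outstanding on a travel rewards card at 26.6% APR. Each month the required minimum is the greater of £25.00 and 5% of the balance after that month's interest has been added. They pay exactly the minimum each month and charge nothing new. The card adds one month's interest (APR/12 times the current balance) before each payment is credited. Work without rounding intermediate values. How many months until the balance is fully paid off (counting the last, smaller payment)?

Monthly rate r = 26.6%/12 = 2.21667% = 0.0221667.
While 5% of the post-interest balance exceeds £25.00, each month B ← (B·(1+r))·(1 − 0.05), i.e. B shrinks by the factor (1+r)·0.95 = 0.97106.
This holds for months 1–19. Entering month 20 the balance is £484.21; 5% of the post-interest balance is now below £25.00, so the flat £25.00 minimum applies from here.
From month 20 a fixed £25.00 at rate r clears £484.21 in 26 more payments. Total: 19 + 26 = 45 months.

45 months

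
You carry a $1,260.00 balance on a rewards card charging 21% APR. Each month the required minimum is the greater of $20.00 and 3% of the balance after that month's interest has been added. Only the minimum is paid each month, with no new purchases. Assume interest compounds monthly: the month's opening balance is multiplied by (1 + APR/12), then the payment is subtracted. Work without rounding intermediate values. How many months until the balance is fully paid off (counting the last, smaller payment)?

99 months

Monthly rate r = 21%/12 = 1.75% = 0.0175.
While 3% of the post-interest balance exceeds $20.00, each month B ← (B·(1+r))·(1 − 0.03), i.e. B shrinks by the factor (1+r)·0.97 = 0.98698.
This holds for months 1–50. Entering month 51 the balance is $654.15; 3% of the post-interest balance is now below $20.00, so the flat $20.00 minimum applies from here.
From month 51 a fixed $20.00 at rate r clears $654.15 in 49 more payments. Total: 50 + 49 = 99 months.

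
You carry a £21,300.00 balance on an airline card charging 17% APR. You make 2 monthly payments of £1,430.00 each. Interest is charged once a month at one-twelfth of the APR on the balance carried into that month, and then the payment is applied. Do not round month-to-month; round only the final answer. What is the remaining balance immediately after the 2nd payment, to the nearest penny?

Monthly rate r = 17%/12 = 1.41667% = 0.0141667.
Each month: B ← B·(1+r) − £1,430.00.
Month 1: interest £301.75; balance after payment £20,171.75.
Month 2: interest £285.77; balance after payment £19,027.52.

£19,027.52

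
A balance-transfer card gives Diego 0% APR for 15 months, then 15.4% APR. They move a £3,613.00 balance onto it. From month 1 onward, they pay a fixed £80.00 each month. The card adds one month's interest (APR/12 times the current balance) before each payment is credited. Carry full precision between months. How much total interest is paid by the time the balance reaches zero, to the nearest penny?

Promo months 1–15 at r₀ = 0%/12 = 0; months 16+ at r₁ = 15.4%/12 = 0.0128333.
After month 15 (no interest yet): B = £3,613.00 − 15·£80.00 = £2,413.00.
Then at r₁ with £80.00/mo: n₂ = −ln(1 − r₁·B/P)/ln(1+r₁) ≈ 38.39 → 39 more payments.
Total paid = 53·£80.00 + £31.27 = £4,271.27; interest = £4,271.27 − £3,613.00 = £658.27.

£658.27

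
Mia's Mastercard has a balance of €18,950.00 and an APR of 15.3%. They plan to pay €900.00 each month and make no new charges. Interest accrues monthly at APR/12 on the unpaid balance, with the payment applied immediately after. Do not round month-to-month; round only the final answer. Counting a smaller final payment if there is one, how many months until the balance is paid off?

Monthly rate r = 15.3%/12 = 1.275% = 0.01275.
Recurrence: B ← B·(1+r) − €900.00.
Month 1: interest €241.61; balance after payment €18,291.61.
Month 2: interest €233.22; balance after payment €17,624.83.
Closed form: n = −ln(1 − rB₀/P)/ln(1+r) = −ln(0.73154)/ln(1.01275) ≈ 24.674, so the balance reaches zero during payment 25.

25 payments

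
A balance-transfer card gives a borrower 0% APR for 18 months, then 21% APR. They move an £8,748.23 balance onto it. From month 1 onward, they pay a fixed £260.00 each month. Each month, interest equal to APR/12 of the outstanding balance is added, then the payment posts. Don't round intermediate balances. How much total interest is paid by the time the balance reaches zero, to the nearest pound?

£728

Promo months 1–18 at r₀ = 0%/12 = 0; months 19+ at r₁ = 21%/12 = 0.0175.
After month 18 (no interest yet): B = £8,748.23 − 18·£260.00 = £4,068.23.
Then at r₁ with £260.00/mo: n₂ = −ln(1 − r₁·B/P)/ln(1+r₁) ≈ 18.44 → 19 more payments.
Total paid = 36·£260.00 + £115.75 = £9,475.75; interest = £9,475.75 − £8,748.23 = £727.52.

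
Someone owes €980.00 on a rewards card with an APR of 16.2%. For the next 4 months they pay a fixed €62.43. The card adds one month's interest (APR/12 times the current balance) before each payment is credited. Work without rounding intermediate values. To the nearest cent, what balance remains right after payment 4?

€779.18

Monthly rate r = 16.2%/12 = 1.35% = 0.0135.
Each month: B ← B·(1+r) − €62.43.
Month 1: interest €13.23; balance after payment €930.80.
Month 2: interest €12.57; balance after payment €880.94.
Month 3: interest €11.89; balance after payment €830.40.
Month 4: interest €11.21; balance after payment €779.18.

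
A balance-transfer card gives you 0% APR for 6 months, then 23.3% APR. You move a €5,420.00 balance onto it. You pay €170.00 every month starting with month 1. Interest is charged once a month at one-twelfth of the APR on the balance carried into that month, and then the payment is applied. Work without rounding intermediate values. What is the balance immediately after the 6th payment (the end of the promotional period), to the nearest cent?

€4,400.00

Promo months 1–6 at r₀ = 0%/12 = 0; months 7+ at r₁ = 23.3%/12 = 0.0194167.
After month 6 (no interest yet): B = €5,420.00 − 6·€170.00 = €4,400.00.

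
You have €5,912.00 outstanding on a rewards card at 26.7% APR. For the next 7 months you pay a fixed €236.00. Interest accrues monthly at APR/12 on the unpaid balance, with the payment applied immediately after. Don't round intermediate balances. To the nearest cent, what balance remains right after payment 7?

Monthly rate r = 26.7%/12 = 2.225% = 0.02225.
Each month: B ← B·(1+r) − €236.00.
Month 1: interest €131.54; balance after payment €5,807.54.
Month 2: interest €129.22; balance after payment €5,700.76.
Month 3: interest €126.84; balance after payment €5,591.60.
Month 4: interest €124.41; balance after payment €5,480.01.
Month 5: interest €121.93; balance after payment €5,365.95.
Month 6: interest €119.39; balance after payment €5,249.34.
Month 7: interest €116.80; balance after payment €5,130.14.

€5,130.14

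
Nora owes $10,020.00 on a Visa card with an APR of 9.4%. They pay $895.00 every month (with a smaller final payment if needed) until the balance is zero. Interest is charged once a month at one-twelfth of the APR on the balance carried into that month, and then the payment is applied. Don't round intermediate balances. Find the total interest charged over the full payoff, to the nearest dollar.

Monthly rate r = 9.4%/12 = 0.783333% = 0.00783333.
Payoff takes n = ⌈−ln(1 − rB₀/P)/ln(1+r)⌉ = ⌈11.763⌉ = 12 payments; the last is $683.53.
Total paid = 11·$895.00 + $683.53 = $10,528.53.
Total interest = total paid − principal = $10,528.53 − $10,020.00 = $508.53.

$509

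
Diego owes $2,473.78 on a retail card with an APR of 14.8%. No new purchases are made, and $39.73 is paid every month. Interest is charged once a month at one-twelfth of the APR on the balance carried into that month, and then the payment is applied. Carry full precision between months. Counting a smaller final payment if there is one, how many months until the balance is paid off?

Monthly rate r = 14.8%/12 = 1.23333% = 0.0123333.
Recurrence: B ← B·(1+r) − $39.73.
Month 1: interest $30.51; balance after payment $2,464.56.
Month 2: interest $30.40; balance after payment $2,455.23.
Closed form: n = −ln(1 − rB₀/P)/ln(1+r) = −ln(0.23207)/ln(1.01233) ≈ 119.166, so the balance reaches zero during payment 120.

120 payments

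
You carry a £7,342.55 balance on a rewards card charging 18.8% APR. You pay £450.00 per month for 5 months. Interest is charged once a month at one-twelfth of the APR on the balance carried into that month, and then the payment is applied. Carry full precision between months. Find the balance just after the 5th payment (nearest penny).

£5,614.41

Monthly rate r = 18.8%/12 = 1.56667% = 0.0156667.
Each month: B ← B·(1+r) − £450.00.
Month 1: interest £115.03; balance after payment £7,007.58.
Month 2: interest £109.79; balance after payment £6,667.37.
Month 3: interest £104.46; balance after payment £6,321.82.
Month 4: interest £99.04; balance after payment £5,970.87.
Month 5: interest £93.54; balance after payment £5,614.41.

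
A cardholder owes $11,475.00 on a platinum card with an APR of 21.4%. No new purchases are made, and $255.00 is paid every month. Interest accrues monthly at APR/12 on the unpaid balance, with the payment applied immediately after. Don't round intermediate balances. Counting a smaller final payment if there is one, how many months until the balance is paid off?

Monthly rate r = 21.4%/12 = 1.78333% = 0.0178333.
Recurrence: B ← B·(1+r) − $255.00.
Month 1: interest $204.64; balance after payment $11,424.64.
Month 2: interest $203.74; balance after payment $11,373.38.
Closed form: n = −ln(1 − rB₀/P)/ln(1+r) = −ln(0.1975)/ln(1.01783) ≈ 91.763, so the balance reaches zero during payment 92.

92 months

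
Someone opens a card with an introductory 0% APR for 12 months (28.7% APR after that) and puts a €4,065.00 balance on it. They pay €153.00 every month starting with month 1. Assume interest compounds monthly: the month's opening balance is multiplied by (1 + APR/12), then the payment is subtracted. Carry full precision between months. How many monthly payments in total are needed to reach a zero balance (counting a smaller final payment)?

Promo months 1–12 at r₀ = 0%/12 = 0; months 13+ at r₁ = 28.7%/12 = 0.0239167.
After month 12 (no interest yet): B = €4,065.00 − 12·€153.00 = €2,229.00.
Then at r₁ with €153.00/mo: n₂ = −ln(1 − r₁·B/P)/ln(1+r₁) ≈ 18.12 → 19 more payments.

31 payments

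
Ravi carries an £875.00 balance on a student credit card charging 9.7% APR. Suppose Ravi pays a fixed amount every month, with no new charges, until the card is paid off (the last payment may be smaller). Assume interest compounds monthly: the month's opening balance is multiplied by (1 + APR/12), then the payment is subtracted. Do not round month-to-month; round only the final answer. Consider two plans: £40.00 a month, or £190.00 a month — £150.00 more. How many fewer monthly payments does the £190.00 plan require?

20 fewer payments

Monthly rate r = 9.7%/12 = 0.808333% = 0.00808333.
At £40.00/mo: n = ⌈−ln(1 − rB₀/P)/ln(1+r)⌉ = 25 payments (last £6.80); total interest = total paid − £875.00 = £91.80.
At £190.00/mo: 5 payments (last £135.46); total interest £20.46.
Payments saved = 25 − 5 = 20.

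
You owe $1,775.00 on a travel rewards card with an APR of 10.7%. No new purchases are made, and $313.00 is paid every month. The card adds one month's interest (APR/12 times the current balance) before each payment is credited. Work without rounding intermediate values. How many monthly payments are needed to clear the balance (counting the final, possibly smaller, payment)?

6 months

Monthly rate r = 10.7%/12 = 0.891667% = 0.00891667.
Recurrence: B ← B·(1+r) − $313.00.
Month 1: interest $15.83; balance after payment $1,477.83.
Month 2: interest $13.18; balance after payment $1,178.00.
Month 3: interest $10.50; balance after payment $875.51.
Month 4: interest $7.81; balance after payment $570.31.
Month 5: interest $5.09; balance after payment $262.40.
Month 6: interest $2.34; balance after payment $0.00.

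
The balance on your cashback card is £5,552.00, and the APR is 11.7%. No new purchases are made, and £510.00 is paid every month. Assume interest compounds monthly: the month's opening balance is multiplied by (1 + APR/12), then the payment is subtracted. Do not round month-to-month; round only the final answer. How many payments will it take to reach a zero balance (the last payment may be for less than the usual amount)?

Monthly rate r = 11.7%/12 = 0.975% = 0.00975.
Recurrence: B ← B·(1+r) − £510.00.
Month 1: interest £54.13; balance after payment £5,096.13.
Month 2: interest £49.69; balance after payment £4,635.82.
Closed form: n = −ln(1 − rB₀/P)/ln(1+r) = −ln(0.89386)/ln(1.00975) ≈ 11.564, so the balance reaches zero during payment 12.

12 months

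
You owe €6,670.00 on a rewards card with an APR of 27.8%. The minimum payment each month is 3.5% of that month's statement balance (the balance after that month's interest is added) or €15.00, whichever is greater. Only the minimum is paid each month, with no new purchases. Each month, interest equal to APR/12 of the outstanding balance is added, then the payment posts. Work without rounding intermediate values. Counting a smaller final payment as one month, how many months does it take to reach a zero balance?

263 months

Monthly rate r = 27.8%/12 = 2.31667% = 0.0231667.
While 3.5% of the post-interest balance exceeds €15.00, each month B ← (B·(1+r))·(1 − 0.035), i.e. B shrinks by the factor (1+r)·0.965 = 0.98736.
This holds for months 1–218. Entering month 219 the balance is €416.29; 3.5% of the post-interest balance is now below €15.00, so the flat €15.00 minimum applies from here.
From month 219 a fixed €15.00 at rate r clears €416.29 in 45 more payments. Total: 218 + 45 = 263 months.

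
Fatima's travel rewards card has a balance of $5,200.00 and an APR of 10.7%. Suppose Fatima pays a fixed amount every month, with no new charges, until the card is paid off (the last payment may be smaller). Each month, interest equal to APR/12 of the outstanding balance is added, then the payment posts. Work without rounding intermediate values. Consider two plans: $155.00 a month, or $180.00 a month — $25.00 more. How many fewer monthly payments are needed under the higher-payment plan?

Monthly rate r = 10.7%/12 = 0.891667% = 0.00891667.
At $155.00/mo: n = ⌈−ln(1 − rB₀/P)/ln(1+r)⌉ = 41 payments (last $6.33); total interest = total paid − $5,200.00 = $1,006.33.
At $180.00/mo: 34 payments (last $99.78); total interest $839.78.
Payments saved = 41 − 34 = 7.

7 fewer payments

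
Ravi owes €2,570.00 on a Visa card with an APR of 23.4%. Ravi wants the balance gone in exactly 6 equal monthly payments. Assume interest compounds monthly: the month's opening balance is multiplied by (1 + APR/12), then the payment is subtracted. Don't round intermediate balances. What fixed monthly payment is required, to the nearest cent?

€458.04

Monthly rate r = 23.4%/12 = 1.95% = 0.0195.
Level-payment amortization: P = B₀·r / (1 − (1+r)^(−n)) = 2570.00·0.0195 / (1 − 1.0195^(−6)).
Denominator 1 − (1+r)^(−6) = 0.109412451.
P = 50.115 / 0.109412451 ≈ 458.04.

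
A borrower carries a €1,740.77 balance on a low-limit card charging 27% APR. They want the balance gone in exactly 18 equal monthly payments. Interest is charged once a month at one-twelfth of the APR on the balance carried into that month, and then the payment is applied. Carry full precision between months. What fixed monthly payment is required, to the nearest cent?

Monthly rate r = 27%/12 = 2.25% = 0.0225.
Level-payment amortization: P = B₀·r / (1 − (1+r)^(−n)) = 1740.77·0.0225 / (1 − 1.0225^(−18)).
Denominator 1 − (1+r)^(−18) = 0.330022374.
P = 39.1673 / 0.330022374 ≈ 118.68.

€118.68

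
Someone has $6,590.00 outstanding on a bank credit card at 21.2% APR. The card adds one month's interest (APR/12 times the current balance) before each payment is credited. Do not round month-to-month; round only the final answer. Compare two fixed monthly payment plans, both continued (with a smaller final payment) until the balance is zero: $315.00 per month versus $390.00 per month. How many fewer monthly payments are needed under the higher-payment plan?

Monthly rate r = 21.2%/12 = 1.76667% = 0.0176667.
At $315.00/mo: n = ⌈−ln(1 − rB₀/P)/ln(1+r)⌉ = 27 payments (last $109.89); total interest = total paid − $6,590.00 = $1,709.89.
At $390.00/mo: 21 payments (last $96.76); total interest $1,306.76.
Payments saved = 27 − 21 = 6.

6 fewer payments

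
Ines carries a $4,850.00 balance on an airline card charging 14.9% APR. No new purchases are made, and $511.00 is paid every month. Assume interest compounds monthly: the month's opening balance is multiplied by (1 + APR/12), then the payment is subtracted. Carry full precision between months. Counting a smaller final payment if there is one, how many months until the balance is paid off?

11 months

Monthly rate r = 14.9%/12 = 1.24167% = 0.0124167.
Recurrence: B ← B·(1+r) − $511.00.
Month 1: interest $60.22; balance after payment $4,399.22.
Month 2: interest $54.62; balance after payment $3,942.84.
Closed form: n = −ln(1 − rB₀/P)/ln(1+r) = −ln(0.88215)/ln(1.01242) ≈ 10.161, so the balance reaches zero during payment 11.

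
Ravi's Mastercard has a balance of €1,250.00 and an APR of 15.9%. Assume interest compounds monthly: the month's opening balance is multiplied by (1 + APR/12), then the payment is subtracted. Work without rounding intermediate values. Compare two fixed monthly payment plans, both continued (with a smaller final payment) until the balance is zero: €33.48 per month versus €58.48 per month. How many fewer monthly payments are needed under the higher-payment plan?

Monthly rate r = 15.9%/12 = 1.325% = 0.01325.
At €33.48/mo: n = ⌈−ln(1 − rB₀/P)/ln(1+r)⌉ = 52 payments (last €28.74); total interest = total paid − €1,250.00 = €486.22.
At €58.48/mo: 26 payments (last €17.44); total interest €229.44.
Payments saved = 52 − 26 = 26.

26 fewer payments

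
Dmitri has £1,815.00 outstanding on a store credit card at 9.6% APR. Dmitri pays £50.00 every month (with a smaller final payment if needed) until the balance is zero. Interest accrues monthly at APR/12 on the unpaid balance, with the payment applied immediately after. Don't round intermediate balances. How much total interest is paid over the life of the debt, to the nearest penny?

£337.66

Monthly rate r = 9.6%/12 = 0.8% = 0.008.
Payoff takes n = ⌈−ln(1 − rB₀/P)/ln(1+r)⌉ = ⌈43.053⌉ = 44 payments; the last is £2.66.
Total paid = 43·£50.00 + £2.66 = £2,152.66.
Total interest = total paid − principal = £2,152.66 − £1,815.00 = £337.66.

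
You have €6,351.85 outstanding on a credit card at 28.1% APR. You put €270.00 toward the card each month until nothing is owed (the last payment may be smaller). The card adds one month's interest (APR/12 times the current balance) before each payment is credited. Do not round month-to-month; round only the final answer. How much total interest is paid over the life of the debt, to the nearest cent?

€2,986.27

Monthly rate r = 28.1%/12 = 2.34167% = 0.0234167.
Payoff takes n = ⌈−ln(1 − rB₀/P)/ln(1+r)⌉ = ⌈34.583⌉ = 35 payments; the last is €158.12.
Total paid = 34·€270.00 + €158.12 = €9,338.12.
Total interest = total paid − principal = €9,338.12 − €6,351.85 = €2,986.27.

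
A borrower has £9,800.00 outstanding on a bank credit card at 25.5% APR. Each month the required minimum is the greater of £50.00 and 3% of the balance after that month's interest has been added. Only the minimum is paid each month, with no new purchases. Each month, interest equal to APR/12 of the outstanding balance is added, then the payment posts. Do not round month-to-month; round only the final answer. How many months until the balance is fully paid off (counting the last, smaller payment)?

Monthly rate r = 25.5%/12 = 2.125% = 0.02125.
While 3% of the post-interest balance exceeds £50.00, each month B ← (B·(1+r))·(1 − 0.03), i.e. B shrinks by the factor (1+r)·0.97 = 0.99061.
This holds for months 1–191. Entering month 192 the balance is £1,617.53; 3% of the post-interest balance is now below £50.00, so the flat £50.00 minimum applies from here.
From month 192 a fixed £50.00 at rate r clears £1,617.53 in 56 more payments. Total: 191 + 56 = 247 months.

247 months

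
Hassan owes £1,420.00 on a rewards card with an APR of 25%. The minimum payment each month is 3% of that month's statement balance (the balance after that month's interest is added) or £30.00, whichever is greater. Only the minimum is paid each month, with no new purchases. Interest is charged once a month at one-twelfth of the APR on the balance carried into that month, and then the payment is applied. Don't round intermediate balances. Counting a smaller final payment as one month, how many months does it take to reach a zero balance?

94 months

Monthly rate r = 25%/12 = 2.08333% = 0.0208333.
While 3% of the post-interest balance exceeds £30.00, each month B ← (B·(1+r))·(1 − 0.03), i.e. B shrinks by the factor (1+r)·0.97 = 0.99021.
This holds for months 1–38. Entering month 39 the balance is £977.01; 3% of the post-interest balance is now below £30.00, so the flat £30.00 minimum applies from here.
From month 39 a fixed £30.00 at rate r clears £977.01 in 56 more payments. Total: 38 + 56 = 94 months.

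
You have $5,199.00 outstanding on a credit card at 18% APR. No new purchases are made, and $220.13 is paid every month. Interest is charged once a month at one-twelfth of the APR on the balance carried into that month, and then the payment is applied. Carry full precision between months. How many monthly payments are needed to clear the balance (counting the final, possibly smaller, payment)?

Monthly rate r = 18%/12 = 1.5% = 0.015.
Recurrence: B ← B·(1+r) − $220.13.
Month 1: interest $77.98; balance after payment $5,056.85.
Month 2: interest $75.85; balance after payment $4,912.58.
Closed form: n = −ln(1 − rB₀/P)/ln(1+r) = −ln(0.64573)/ln(1.015) ≈ 29.376, so the balance reaches zero during payment 30.

30 months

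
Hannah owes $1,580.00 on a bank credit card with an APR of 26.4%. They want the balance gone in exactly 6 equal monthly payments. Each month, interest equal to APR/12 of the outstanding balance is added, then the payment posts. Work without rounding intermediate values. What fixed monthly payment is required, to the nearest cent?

Monthly rate r = 26.4%/12 = 2.2% = 0.022.
Level-payment amortization: P = B₀·r / (1 − (1+r)^(−n)) = 1580.00·0.022 / (1 − 1.022^(−6)).
Denominator 1 − (1+r)^(−6) = 0.12240402.
P = 34.76 / 0.12240402 ≈ 283.98.

$283.98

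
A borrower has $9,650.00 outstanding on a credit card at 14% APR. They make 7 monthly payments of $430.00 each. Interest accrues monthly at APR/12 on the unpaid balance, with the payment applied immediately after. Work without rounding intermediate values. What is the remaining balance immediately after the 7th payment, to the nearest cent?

Monthly rate r = 14%/12 = 1.16667% = 0.0116667.
Each month: B ← B·(1+r) − $430.00.
Month 1: interest $112.58; balance after payment $9,332.58.
Month 2: interest $108.88; balance after payment $9,011.46.
Month 3: interest $105.13; balance after payment $8,686.60.
Month 4: interest $101.34; balance after payment $8,357.94.
Month 5: interest $97.51; balance after payment $8,025.45.
Month 6: interest $93.63; balance after payment $7,689.08.
Month 7: interest $89.71; balance after payment $7,348.79.

$7,348.79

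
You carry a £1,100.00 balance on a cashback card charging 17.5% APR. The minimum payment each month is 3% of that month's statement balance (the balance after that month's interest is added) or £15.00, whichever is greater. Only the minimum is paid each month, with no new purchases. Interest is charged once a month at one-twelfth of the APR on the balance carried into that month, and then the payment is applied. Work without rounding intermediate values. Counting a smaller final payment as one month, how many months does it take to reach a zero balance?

Monthly rate r = 17.5%/12 = 1.45833% = 0.0145833.
While 3% of the post-interest balance exceeds £15.00, each month B ← (B·(1+r))·(1 − 0.03), i.e. B shrinks by the factor (1+r)·0.97 = 0.98415.
This holds for months 1–51. Entering month 52 the balance is £486.88; 3% of the post-interest balance is now below £15.00, so the flat £15.00 minimum applies from here.
From month 52 a fixed £15.00 at rate r clears £486.88 in 45 more payments. Total: 51 + 45 = 96 months.

96 months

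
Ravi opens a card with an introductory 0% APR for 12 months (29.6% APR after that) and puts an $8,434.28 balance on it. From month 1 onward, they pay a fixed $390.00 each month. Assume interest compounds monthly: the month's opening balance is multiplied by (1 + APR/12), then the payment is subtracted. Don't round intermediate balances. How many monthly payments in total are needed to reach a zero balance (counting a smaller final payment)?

24 payments

Promo months 1–12 at r₀ = 0%/12 = 0; months 13+ at r₁ = 29.6%/12 = 0.0246667.
After month 12 (no interest yet): B = $8,434.28 − 12·$390.00 = $3,754.28.
Then at r₁ with $390.00/mo: n₂ = −ln(1 − r₁·B/P)/ln(1+r₁) ≈ 11.13 → 12 more payments.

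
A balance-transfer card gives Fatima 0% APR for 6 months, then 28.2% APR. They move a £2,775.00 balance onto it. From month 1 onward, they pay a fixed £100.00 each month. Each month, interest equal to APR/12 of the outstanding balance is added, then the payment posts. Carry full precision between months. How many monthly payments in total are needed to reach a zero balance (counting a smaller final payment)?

37 payments

Promo months 1–6 at r₀ = 0%/12 = 0; months 7+ at r₁ = 28.2%/12 = 0.0235.
After month 6 (no interest yet): B = £2,775.00 − 6·£100.00 = £2,175.00.
Then at r₁ with £100.00/mo: n₂ = −ln(1 − r₁·B/P)/ln(1+r₁) ≈ 30.81 → 31 more payments.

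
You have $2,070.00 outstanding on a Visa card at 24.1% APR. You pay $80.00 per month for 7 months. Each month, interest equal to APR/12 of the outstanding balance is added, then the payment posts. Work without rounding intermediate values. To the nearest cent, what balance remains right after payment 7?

Monthly rate r = 24.1%/12 = 2.00833% = 0.0200833.
Each month: B ← B·(1+r) − $80.00.
Month 1: interest $41.57; balance after payment $2,031.57.
Month 2: interest $40.80; balance after payment $1,992.37.
Month 3: interest $40.01; balance after payment $1,952.39.
Month 4: interest $39.21; balance after payment $1,911.60.
Month 5: interest $38.39; balance after payment $1,869.99.
Month 6: interest $37.56; balance after payment $1,827.54.
Month 7: interest $36.70; balance after payment $1,784.25.

$1,784.25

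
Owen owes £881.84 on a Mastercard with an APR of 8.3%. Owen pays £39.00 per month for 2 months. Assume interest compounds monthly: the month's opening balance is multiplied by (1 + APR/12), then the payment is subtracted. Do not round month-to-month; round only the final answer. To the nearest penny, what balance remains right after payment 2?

Monthly rate r = 8.3%/12 = 0.691667% = 0.00691667.
Each month: B ← B·(1+r) − £39.00.
Month 1: interest £6.10; balance after payment £848.94.
Month 2: interest £5.87; balance after payment £815.81.

£815.81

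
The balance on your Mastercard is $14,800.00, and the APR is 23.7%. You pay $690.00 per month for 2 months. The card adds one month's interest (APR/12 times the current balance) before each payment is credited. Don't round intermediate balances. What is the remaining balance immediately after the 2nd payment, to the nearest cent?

$13,996.75

Monthly rate r = 23.7%/12 = 1.975% = 0.01975.
Each month: B ← B·(1+r) − $690.00.
Month 1: interest $292.30; balance after payment $14,402.30.
Month 2: interest $284.45; balance after payment $13,996.75.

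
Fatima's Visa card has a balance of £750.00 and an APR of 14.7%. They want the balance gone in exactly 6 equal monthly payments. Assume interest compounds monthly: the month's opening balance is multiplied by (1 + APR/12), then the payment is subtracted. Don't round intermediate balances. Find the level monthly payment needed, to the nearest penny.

£130.41

Monthly rate r = 14.7%/12 = 1.225% = 0.01225.
Level-payment amortization: P = B₀·r / (1 − (1+r)^(−n)) = 750.00·0.01225 / (1 − 1.01225^(−6)).
Denominator 1 − (1+r)^(−6) = 0.070448861.
P = 9.1875 / 0.070448861 ≈ 130.41.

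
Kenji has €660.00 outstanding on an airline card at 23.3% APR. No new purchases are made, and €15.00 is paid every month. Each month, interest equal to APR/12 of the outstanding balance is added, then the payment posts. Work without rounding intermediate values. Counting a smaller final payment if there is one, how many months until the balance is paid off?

101 months

Monthly rate r = 23.3%/12 = 1.94167% = 0.0194167.
Recurrence: B ← B·(1+r) − €15.00.
Month 1: interest €12.82; balance after payment €657.82.
Month 2: interest €12.77; balance after payment €655.59.
Closed form: n = −ln(1 − rB₀/P)/ln(1+r) = −ln(0.14567)/ln(1.01942) ≈ 100.176, so the balance reaches zero during payment 101.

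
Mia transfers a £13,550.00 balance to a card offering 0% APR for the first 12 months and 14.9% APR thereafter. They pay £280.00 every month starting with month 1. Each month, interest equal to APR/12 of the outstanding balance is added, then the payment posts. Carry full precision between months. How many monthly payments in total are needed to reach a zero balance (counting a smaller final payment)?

Promo months 1–12 at r₀ = 0%/12 = 0; months 13+ at r₁ = 14.9%/12 = 0.0124167.
After month 12 (no interest yet): B = £13,550.00 − 12·£280.00 = £10,190.00.
Then at r₁ with £280.00/mo: n₂ = −ln(1 − r₁·B/P)/ln(1+r₁) ≈ 48.72 → 49 more payments.

61 months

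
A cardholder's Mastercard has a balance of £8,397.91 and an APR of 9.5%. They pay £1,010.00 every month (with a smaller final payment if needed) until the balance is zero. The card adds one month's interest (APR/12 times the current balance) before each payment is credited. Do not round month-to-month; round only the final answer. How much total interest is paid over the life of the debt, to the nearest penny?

£324.42

Monthly rate r = 9.5%/12 = 0.791667% = 0.00791667.
Payoff takes n = ⌈−ln(1 − rB₀/P)/ln(1+r)⌉ = ⌈8.635⌉ = 9 payments; the last is £642.33.
Total paid = 8·£1,010.00 + £642.33 = £8,722.33.
Total interest = total paid − principal = £8,722.33 − £8,397.91 = £324.42.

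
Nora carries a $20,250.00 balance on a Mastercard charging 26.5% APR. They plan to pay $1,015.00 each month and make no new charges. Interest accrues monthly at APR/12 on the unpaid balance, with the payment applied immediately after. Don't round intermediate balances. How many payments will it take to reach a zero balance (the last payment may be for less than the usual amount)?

27 payments

Monthly rate r = 26.5%/12 = 2.20833% = 0.0220833.
Recurrence: B ← B·(1+r) − $1,015.00.
Month 1: interest $447.19; balance after payment $19,682.19.
Month 2: interest $434.65; balance after payment $19,101.84.
Closed form: n = −ln(1 − rB₀/P)/ln(1+r) = −ln(0.55942)/ln(1.02208) ≈ 26.592, so the balance reaches zero during payment 27.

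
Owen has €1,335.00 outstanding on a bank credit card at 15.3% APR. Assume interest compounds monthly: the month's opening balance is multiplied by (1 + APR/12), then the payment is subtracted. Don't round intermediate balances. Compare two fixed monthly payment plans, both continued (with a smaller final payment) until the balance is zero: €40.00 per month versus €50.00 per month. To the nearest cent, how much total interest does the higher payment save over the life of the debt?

€107.70

Monthly rate r = 15.3%/12 = 1.275% = 0.01275.
At €40.00/mo: n = ⌈−ln(1 − rB₀/P)/ln(1+r)⌉ = 44 payments (last €30.12); total interest = total paid − €1,335.00 = €415.12.
At €50.00/mo: 33 payments (last €42.42); total interest €307.42.
Interest saved = €415.12 − €307.42 = €107.70.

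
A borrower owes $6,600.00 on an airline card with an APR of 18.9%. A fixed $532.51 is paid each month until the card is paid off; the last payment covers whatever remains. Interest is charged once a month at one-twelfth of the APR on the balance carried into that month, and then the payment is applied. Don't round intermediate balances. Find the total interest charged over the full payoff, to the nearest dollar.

$801

Monthly rate r = 18.9%/12 = 1.575% = 0.01575.
Payoff takes n = ⌈−ln(1 − rB₀/P)/ln(1+r)⌉ = ⌈13.897⌉ = 14 payments; the last is $478.01.
Total paid = 13·$532.51 + $478.01 = $7,400.64.
Total interest = total paid − principal = $7,400.64 − $6,600.00 = $800.64.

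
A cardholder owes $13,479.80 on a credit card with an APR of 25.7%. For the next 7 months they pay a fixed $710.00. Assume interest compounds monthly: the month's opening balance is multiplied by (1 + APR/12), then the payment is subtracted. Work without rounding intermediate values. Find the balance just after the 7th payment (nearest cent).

Monthly rate r = 25.7%/12 = 2.14167% = 0.0214167.
Each month: B ← B·(1+r) − $710.00.
Month 1: interest $288.69; balance after payment $13,058.49.
Month 2: interest $279.67; balance after payment $12,628.16.
Month 3: interest $270.45; balance after payment $12,188.61.
Month 4: interest $261.04; balance after payment $11,739.65.
Month 5: interest $251.42; balance after payment $11,281.08.
Month 6: interest $241.60; balance after payment $10,812.68.
Month 7: interest $231.57; balance after payment $10,334.25.

$10,334.25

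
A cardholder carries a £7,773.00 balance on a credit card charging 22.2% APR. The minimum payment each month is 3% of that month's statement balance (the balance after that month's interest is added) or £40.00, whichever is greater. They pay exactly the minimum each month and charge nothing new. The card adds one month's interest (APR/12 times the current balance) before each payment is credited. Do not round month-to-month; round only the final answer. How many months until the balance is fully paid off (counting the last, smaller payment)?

Monthly rate r = 22.2%/12 = 1.85% = 0.0185.
While 3% of the post-interest balance exceeds £40.00, each month B ← (B·(1+r))·(1 − 0.03), i.e. B shrinks by the factor (1+r)·0.97 = 0.98794.
This holds for months 1–147. Entering month 148 the balance is £1,307.09; 3% of the post-interest balance is now below £40.00, so the flat £40.00 minimum applies from here.
From month 148 a fixed £40.00 at rate r clears £1,307.09 in 51 more payments. Total: 147 + 51 = 198 months.

198 months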